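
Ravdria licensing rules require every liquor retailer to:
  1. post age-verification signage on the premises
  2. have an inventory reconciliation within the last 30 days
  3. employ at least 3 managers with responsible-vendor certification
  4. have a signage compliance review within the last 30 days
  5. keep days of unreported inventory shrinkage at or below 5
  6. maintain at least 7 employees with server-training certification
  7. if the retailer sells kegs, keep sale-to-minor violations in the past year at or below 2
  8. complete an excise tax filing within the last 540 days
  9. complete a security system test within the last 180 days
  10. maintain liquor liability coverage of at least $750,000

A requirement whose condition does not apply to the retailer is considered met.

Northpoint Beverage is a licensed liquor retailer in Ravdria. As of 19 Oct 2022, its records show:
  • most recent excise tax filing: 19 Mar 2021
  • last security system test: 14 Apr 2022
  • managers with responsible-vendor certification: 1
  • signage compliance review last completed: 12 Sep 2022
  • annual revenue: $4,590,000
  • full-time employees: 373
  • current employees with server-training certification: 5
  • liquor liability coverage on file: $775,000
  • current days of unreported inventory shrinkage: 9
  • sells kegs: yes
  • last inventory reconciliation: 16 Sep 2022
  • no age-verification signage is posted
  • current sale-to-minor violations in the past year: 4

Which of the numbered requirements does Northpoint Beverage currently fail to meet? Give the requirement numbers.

1, 2, 3, 4, 5, 6, 7, 8, 9

1. age-verification signage absent → not met
2. inventory reconciliation 33 days ago vs limit 30 → not met
3. managers with responsible-vendor certification 1 < 3 → not met
4. signage compliance review 37 days ago vs limit 30 → not met
5. days of unreported inventory shrinkage 9 > 5 → not met
6. employees with server-training certification 5 < 7 → not met
7. condition 'sells kegs' holds; sale-to-minor violations in the past year 4 > 2 → not met
8. excise tax filing 579 days ago vs limit 540 → not met
9. security system test 188 days ago vs limit 180 → not met
10. liquor liability coverage $775,000 ≥ $750,000 → met
Not met: 1, 2, 3, 4, 5, 6, 7, 8, 9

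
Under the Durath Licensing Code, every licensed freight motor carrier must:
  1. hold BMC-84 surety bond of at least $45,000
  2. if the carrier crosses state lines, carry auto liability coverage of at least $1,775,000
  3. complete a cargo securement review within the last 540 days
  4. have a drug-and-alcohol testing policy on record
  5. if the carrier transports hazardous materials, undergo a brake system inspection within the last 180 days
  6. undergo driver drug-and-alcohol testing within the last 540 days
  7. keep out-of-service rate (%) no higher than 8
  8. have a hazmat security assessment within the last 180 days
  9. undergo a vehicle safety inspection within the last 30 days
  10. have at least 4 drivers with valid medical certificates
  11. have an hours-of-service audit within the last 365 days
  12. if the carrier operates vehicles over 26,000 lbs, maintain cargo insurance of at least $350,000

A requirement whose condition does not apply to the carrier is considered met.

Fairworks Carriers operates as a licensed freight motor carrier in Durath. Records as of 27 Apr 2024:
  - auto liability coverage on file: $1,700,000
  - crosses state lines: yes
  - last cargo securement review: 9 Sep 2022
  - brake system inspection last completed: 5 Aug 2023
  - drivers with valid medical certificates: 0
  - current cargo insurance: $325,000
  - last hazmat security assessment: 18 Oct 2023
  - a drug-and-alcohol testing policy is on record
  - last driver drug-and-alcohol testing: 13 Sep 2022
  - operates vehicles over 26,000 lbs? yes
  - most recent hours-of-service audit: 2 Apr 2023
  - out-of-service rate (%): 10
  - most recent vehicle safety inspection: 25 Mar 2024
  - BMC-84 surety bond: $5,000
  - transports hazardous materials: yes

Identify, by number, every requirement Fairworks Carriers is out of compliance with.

1, 2, 3, 5, 6, 7, 8, 9, 10, 11, 12

1. BMC-84 surety bond $5,000 < $45,000 → not met
2. condition 'crosses state lines' holds; auto liability coverage $1,700,000 < $1,775,000 → not met
3. cargo securement review 596 days ago vs limit 540 → not met
4. drug-and-alcohol testing policy present → met
5. condition 'transports hazardous materials' holds; brake system inspection 266 days ago vs limit 180 → not met
6. driver drug-and-alcohol testing 592 days ago vs limit 540 → not met
7. out-of-service rate (%) 10 > 8 → not met
8. hazmat security assessment 192 days ago vs limit 180 → not met
9. vehicle safety inspection 33 days ago vs limit 30 → not met
10. drivers with valid medical certificates 0 < 4 → not met
11. hours-of-service audit 391 days ago vs limit 365 → not met
12. condition 'operates vehicles over 26,000 lbs' holds; cargo insurance $325,000 < $350,000 → not met
Not met: 1, 2, 3, 5, 6, 7, 8, 9, 10, 11, 12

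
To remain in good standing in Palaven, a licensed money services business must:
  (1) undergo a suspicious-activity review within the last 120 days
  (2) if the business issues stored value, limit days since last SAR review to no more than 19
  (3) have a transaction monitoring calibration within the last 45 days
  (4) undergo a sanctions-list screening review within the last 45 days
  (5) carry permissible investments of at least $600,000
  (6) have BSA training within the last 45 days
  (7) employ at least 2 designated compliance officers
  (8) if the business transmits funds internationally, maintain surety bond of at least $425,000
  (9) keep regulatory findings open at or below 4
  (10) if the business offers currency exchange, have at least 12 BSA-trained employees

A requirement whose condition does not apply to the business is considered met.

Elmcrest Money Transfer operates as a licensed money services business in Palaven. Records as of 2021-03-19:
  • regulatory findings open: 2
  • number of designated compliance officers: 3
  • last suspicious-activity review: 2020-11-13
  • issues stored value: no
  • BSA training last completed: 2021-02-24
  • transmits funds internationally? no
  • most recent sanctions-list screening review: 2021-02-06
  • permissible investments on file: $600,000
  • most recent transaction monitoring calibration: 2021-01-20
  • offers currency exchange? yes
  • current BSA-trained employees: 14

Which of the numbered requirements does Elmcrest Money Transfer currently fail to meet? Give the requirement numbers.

1, 3

1. suspicious-activity review 126 days ago vs limit 120 → not met
2. condition 'issues stored value' does not hold → requirement n/a → met
3. transaction monitoring calibration 58 days ago vs limit 45 → not met
4. sanctions-list screening review 41 days ago vs limit 45 → met
5. permissible investments $600,000 ≥ $600,000 → met
6. BSA training 23 days ago vs limit 45 → met
7. designated compliance officers 3 ≥ 2 → met
8. condition 'transmits funds internationally' does not hold → requirement n/a → met
9. regulatory findings open 2 ≤ 4 → met
10. condition 'offers currency exchange' holds; BSA-trained employees 14 ≥ 12 → met
Not met: 1, 3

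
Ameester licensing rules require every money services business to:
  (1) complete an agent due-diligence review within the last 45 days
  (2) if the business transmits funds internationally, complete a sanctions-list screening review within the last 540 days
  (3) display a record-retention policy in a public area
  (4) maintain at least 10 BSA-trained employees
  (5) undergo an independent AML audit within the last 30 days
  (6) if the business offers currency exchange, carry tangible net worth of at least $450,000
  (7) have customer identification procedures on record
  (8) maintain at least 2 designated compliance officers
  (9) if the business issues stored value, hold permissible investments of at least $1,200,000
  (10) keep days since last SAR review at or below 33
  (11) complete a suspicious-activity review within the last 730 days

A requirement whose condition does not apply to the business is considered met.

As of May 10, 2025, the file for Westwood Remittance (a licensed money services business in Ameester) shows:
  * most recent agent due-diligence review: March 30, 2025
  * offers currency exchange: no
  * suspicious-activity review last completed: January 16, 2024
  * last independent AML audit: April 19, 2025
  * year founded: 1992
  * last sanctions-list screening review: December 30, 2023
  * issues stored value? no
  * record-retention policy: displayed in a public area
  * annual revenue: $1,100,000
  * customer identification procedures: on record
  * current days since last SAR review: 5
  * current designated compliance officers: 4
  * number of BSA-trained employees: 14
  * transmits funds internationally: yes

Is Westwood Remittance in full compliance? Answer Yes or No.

1. agent due-diligence review 41 days ago vs limit 45 → met
2. condition 'transmits funds internationally' holds; sanctions-list screening review 497 days ago vs limit 540 → met
3. record-retention policy present → met
4. BSA-trained employees 14 ≥ 10 → met
5. independent AML audit 21 days ago vs limit 30 → met
6. condition 'offers currency exchange' does not hold → requirement n/a → met
7. customer identification procedures present → met
8. designated compliance officers 4 ≥ 2 → met
9. condition 'issues stored value' does not hold → requirement n/a → met
10. days since last SAR review 5 ≤ 33 → met
11. suspicious-activity review 480 days ago vs limit 730 → met
All met.

Yes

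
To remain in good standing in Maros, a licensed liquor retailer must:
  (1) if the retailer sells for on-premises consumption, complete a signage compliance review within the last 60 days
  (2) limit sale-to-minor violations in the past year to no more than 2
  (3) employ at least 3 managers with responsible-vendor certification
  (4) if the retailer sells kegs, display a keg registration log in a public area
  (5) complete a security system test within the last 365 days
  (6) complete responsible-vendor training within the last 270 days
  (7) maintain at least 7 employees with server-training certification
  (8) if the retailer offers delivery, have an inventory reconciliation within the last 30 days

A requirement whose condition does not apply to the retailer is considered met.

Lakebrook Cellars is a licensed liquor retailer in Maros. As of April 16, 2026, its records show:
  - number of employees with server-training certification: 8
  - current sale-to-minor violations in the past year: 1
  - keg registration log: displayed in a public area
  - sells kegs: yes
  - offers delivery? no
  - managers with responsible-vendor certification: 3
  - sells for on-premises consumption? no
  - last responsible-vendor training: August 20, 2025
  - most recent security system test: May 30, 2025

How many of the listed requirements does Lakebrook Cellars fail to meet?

1. condition 'sells for on-premises consumption' does not hold → requirement n/a → met
2. sale-to-minor violations in the past year 1 ≤ 2 → met
3. managers with responsible-vendor certification 3 ≥ 3 → met
4. condition 'sells kegs' holds; keg registration log present → met
5. security system test 321 days ago vs limit 365 → met
6. responsible-vendor training 239 days ago vs limit 270 → met
7. employees with server-training certification 8 ≥ 7 → met
8. condition 'offers delivery' does not hold → requirement n/a → met
Not met: 0 of 8

0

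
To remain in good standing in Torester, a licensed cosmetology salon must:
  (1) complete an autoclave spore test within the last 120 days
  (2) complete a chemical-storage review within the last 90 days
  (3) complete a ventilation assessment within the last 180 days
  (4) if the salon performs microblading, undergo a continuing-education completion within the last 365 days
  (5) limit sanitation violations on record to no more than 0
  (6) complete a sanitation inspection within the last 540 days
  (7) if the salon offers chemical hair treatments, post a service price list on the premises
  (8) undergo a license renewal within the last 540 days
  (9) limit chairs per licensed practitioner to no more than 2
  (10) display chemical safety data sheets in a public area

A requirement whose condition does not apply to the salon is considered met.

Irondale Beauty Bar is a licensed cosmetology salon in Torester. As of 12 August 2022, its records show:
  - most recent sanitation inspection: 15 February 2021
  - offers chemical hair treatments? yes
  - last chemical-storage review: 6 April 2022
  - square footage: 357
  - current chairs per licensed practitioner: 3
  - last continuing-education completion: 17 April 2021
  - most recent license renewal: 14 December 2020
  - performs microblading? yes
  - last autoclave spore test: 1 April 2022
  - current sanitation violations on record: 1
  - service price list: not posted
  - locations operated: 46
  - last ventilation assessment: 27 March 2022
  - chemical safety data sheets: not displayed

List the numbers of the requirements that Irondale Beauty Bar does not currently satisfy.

1. autoclave spore test 133 days ago vs limit 120 → not met
2. chemical-storage review 128 days ago vs limit 90 → not met
3. ventilation assessment 138 days ago vs limit 180 → met
4. condition 'performs microblading' holds; continuing-education completion 482 days ago vs limit 365 → not met
5. sanitation violations on record 1 > 0 → not met
6. sanitation inspection 543 days ago vs limit 540 → not met
7. condition 'offers chemical hair treatments' holds; service price list absent → not met
8. license renewal 606 days ago vs limit 540 → not met
9. chairs per licensed practitioner 3 > 2 → not met
10. chemical safety data sheets absent → not met
Not met: 1, 2, 4, 5, 6, 7, 8, 9, 10

1, 2, 4, 5, 6, 7, 8, 9, 10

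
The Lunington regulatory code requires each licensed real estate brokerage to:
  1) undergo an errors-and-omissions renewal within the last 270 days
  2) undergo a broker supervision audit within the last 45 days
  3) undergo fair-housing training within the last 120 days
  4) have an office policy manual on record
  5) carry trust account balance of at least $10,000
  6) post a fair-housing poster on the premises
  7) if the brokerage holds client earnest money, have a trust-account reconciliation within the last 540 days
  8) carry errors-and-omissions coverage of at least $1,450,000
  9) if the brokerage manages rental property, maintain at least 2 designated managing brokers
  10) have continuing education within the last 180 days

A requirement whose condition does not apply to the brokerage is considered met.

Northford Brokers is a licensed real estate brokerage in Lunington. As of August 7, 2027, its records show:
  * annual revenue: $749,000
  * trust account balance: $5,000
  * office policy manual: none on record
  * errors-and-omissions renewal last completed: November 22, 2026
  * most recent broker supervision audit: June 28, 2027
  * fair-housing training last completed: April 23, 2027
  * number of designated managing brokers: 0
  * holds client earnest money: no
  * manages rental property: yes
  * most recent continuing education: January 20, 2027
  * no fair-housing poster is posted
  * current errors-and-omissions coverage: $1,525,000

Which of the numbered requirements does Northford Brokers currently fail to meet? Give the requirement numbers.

1. errors-and-omissions renewal 258 days ago vs limit 270 → met
2. broker supervision audit 40 days ago vs limit 45 → met
3. fair-housing training 106 days ago vs limit 120 → met
4. office policy manual absent → not met
5. trust account balance $5,000 < $10,000 → not met
6. fair-housing poster absent → not met
7. condition 'holds client earnest money' does not hold → requirement n/a → met
8. errors-and-omissions coverage $1,525,000 ≥ $1,450,000 → met
9. condition 'manages rental property' holds; designated managing brokers 0 < 2 → not met
10. continuing education 199 days ago vs limit 180 → not met
Not met: 4, 5, 6, 9, 10

4, 5, 6, 9, 10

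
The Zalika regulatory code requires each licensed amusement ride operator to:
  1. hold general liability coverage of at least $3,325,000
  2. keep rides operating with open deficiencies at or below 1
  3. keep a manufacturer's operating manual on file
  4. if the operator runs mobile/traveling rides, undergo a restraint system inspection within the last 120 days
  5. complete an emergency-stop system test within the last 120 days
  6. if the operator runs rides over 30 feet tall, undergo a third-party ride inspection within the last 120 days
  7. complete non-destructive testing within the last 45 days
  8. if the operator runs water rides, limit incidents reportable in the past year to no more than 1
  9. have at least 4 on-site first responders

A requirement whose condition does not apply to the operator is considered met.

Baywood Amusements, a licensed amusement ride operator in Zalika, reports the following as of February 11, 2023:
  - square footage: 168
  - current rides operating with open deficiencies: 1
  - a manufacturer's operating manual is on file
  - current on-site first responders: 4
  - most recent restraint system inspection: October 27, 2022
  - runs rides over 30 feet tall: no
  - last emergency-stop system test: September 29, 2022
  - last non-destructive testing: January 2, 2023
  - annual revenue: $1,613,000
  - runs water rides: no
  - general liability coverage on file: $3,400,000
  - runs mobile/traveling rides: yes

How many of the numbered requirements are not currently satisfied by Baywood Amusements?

1. general liability coverage $3,400,000 ≥ $3,325,000 → met
2. rides operating with open deficiencies 1 ≤ 1 → met
3. manufacturer's operating manual present → met
4. condition 'runs mobile/traveling rides' holds; restraint system inspection 107 days ago vs limit 120 → met
5. emergency-stop system test 135 days ago vs limit 120 → not met
6. condition 'runs rides over 30 feet tall' does not hold → requirement n/a → met
7. non-destructive testing 40 days ago vs limit 45 → met
8. condition 'runs water rides' does not hold → requirement n/a → met
9. on-site first responders 4 ≥ 4 → met
Not met: 1 of 9

1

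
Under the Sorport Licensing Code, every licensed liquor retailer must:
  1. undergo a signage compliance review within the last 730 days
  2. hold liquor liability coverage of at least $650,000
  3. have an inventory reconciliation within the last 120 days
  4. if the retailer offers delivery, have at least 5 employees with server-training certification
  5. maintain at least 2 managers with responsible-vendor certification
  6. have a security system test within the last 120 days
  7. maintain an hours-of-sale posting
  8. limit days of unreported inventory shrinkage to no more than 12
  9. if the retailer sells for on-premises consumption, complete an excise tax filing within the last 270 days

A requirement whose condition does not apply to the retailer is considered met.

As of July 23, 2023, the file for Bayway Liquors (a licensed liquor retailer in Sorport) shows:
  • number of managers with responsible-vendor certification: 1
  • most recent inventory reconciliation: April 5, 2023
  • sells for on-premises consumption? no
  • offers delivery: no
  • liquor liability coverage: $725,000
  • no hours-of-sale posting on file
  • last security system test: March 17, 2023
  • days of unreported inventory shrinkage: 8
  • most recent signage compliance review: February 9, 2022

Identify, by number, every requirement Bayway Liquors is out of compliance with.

1. signage compliance review 529 days ago vs limit 730 → met
2. liquor liability coverage $725,000 ≥ $650,000 → met
3. inventory reconciliation 109 days ago vs limit 120 → met
4. condition 'offers delivery' does not hold → requirement n/a → met
5. managers with responsible-vendor certification 1 < 2 → not met
6. security system test 128 days ago vs limit 120 → not met
7. hours-of-sale posting absent → not met
8. days of unreported inventory shrinkage 8 ≤ 12 → met
9. condition 'sells for on-premises consumption' does not hold → requirement n/a → met
Not met: 5, 6, 7

5, 6, 7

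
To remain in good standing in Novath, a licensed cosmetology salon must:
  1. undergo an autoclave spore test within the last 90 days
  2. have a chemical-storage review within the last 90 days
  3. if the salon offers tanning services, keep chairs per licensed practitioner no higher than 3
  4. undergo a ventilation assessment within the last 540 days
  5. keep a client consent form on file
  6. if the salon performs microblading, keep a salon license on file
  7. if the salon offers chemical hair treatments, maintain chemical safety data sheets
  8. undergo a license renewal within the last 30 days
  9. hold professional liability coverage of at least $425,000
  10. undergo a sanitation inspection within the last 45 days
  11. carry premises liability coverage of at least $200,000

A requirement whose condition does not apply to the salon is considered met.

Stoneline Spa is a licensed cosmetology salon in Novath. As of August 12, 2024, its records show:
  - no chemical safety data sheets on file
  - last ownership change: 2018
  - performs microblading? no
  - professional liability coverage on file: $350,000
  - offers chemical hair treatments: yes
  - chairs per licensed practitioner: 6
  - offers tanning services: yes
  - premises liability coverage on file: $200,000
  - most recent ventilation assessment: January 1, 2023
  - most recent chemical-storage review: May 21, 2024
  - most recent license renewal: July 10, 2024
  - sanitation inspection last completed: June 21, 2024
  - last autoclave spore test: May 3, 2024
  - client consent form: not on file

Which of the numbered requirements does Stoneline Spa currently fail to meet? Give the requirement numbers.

1. autoclave spore test 101 days ago vs limit 90 → not met
2. chemical-storage review 83 days ago vs limit 90 → met
3. condition 'offers tanning services' holds; chairs per licensed practitioner 6 > 3 → not met
4. ventilation assessment 589 days ago vs limit 540 → not met
5. client consent form absent → not met
6. condition 'performs microblading' does not hold → requirement n/a → met
7. condition 'offers chemical hair treatments' holds; chemical safety data sheets absent → not met
8. license renewal 33 days ago vs limit 30 → not met
9. professional liability coverage $350,000 < $425,000 → not met
10. sanitation inspection 52 days ago vs limit 45 → not met
11. premises liability coverage $200,000 ≥ $200,000 → met
Not met: 1, 3, 4, 5, 7, 8, 9, 10

1, 3, 4, 5, 7, 8, 9, 10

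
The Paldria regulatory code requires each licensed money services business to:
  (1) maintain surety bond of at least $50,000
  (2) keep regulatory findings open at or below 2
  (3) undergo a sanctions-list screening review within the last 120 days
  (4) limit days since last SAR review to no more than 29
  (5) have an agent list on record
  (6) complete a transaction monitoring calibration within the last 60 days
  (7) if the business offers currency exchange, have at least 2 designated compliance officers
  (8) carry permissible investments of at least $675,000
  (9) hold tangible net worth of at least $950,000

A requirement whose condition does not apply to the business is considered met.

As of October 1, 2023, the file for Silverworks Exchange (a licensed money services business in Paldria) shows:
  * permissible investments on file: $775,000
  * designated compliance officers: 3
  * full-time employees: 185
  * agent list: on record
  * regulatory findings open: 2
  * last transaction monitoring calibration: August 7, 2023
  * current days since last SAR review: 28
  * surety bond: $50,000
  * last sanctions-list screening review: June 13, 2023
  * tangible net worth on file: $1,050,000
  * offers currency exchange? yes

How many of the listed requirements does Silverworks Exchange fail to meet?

1. surety bond $50,000 ≥ $50,000 → met
2. regulatory findings open 2 ≤ 2 → met
3. sanctions-list screening review 110 days ago vs limit 120 → met
4. days since last SAR review 28 ≤ 29 → met
5. agent list present → met
6. transaction monitoring calibration 55 days ago vs limit 60 → met
7. condition 'offers currency exchange' holds; designated compliance officers 3 ≥ 2 → met
8. permissible investments $775,000 ≥ $675,000 → met
9. tangible net worth $1,050,000 ≥ $950,000 → met
Not met: 0 of 9

0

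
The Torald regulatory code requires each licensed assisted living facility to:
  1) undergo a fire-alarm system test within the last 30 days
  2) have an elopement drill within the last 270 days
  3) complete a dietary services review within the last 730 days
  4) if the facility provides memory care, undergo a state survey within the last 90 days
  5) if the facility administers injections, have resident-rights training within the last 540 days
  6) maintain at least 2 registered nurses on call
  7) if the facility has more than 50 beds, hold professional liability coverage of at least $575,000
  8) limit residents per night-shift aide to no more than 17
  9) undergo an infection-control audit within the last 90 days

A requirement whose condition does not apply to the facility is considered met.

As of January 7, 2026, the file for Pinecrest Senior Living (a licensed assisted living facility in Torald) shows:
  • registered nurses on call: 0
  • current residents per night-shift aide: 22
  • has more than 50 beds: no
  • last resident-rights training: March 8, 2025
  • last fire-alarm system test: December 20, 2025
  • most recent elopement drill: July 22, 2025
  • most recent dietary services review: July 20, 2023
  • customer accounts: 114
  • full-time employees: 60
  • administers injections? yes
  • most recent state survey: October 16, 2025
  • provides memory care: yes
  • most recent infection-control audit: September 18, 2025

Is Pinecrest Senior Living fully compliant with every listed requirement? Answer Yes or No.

No

1. fire-alarm system test 18 days ago vs limit 30 → met
2. elopement drill 169 days ago vs limit 270 → met
3. dietary services review 902 days ago vs limit 730 → not met
4. condition 'provides memory care' holds; state survey 83 days ago vs limit 90 → met
5. condition 'administers injections' holds; resident-rights training 305 days ago vs limit 540 → met
6. registered nurses on call 0 < 2 → not met
7. condition 'has more than 50 beds' does not hold → requirement n/a → met
8. residents per night-shift aide 22 > 17 → not met
9. infection-control audit 111 days ago vs limit 90 → not met
Not met: 3, 6, 8, 9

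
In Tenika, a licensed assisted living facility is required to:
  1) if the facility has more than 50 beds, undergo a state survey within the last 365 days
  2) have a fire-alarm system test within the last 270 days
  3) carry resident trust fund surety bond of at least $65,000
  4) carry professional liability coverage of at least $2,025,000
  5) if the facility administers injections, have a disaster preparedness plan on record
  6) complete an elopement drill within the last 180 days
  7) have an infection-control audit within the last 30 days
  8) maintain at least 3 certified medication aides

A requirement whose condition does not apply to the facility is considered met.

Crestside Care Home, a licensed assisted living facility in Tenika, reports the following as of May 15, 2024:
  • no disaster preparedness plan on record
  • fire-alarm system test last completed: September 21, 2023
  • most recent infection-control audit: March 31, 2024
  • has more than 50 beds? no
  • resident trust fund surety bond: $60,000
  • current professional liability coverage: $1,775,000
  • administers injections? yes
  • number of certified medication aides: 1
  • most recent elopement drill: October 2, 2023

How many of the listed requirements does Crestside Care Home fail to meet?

1. condition 'has more than 50 beds' does not hold → requirement n/a → met
2. fire-alarm system test 237 days ago vs limit 270 → met
3. resident trust fund surety bond $60,000 < $65,000 → not met
4. professional liability coverage $1,775,000 < $2,025,000 → not met
5. condition 'administers injections' holds; disaster preparedness plan absent → not met
6. elopement drill 226 days ago vs limit 180 → not met
7. infection-control audit 45 days ago vs limit 30 → not met
8. certified medication aides 1 < 3 → not met
Not met: 6 of 8

6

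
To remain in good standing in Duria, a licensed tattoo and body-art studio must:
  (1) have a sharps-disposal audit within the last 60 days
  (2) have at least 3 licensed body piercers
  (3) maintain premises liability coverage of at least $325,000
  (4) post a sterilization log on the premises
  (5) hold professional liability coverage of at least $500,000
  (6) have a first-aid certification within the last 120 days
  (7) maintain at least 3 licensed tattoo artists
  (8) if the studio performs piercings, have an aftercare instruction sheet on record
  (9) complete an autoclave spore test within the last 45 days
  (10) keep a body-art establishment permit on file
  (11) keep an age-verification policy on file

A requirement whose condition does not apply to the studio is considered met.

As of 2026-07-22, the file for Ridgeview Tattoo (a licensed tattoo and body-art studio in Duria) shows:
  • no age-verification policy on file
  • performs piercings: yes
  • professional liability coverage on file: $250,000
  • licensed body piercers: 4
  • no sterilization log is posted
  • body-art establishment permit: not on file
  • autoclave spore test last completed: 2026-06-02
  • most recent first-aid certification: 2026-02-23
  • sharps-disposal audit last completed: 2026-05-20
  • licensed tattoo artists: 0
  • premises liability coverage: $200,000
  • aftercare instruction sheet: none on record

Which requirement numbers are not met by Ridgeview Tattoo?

1, 3, 4, 5, 6, 7, 8, 9, 10, 11

1. sharps-disposal audit 63 days ago vs limit 60 → not met
2. licensed body piercers 4 ≥ 3 → met
3. premises liability coverage $200,000 < $325,000 → not met
4. sterilization log absent → not met
5. professional liability coverage $250,000 < $500,000 → not met
6. first-aid certification 149 days ago vs limit 120 → not met
7. licensed tattoo artists 0 < 3 → not met
8. condition 'performs piercings' holds; aftercare instruction sheet absent → not met
9. autoclave spore test 50 days ago vs limit 45 → not met
10. body-art establishment permit absent → not met
11. age-verification policy absent → not met
Not met: 1, 3, 4, 5, 6, 7, 8, 9, 10, 11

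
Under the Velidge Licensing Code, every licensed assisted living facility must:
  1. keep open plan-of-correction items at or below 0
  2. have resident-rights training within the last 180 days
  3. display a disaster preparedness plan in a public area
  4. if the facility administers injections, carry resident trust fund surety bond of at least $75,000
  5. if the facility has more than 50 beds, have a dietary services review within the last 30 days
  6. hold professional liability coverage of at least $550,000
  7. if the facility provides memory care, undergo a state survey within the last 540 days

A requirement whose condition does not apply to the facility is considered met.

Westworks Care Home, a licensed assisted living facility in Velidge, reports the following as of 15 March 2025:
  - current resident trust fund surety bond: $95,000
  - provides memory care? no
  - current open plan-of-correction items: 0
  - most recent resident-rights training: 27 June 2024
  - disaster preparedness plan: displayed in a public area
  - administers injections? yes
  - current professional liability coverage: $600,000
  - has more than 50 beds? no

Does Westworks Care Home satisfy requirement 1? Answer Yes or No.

Yes

1. open plan-of-correction items 0 ≤ 0 → met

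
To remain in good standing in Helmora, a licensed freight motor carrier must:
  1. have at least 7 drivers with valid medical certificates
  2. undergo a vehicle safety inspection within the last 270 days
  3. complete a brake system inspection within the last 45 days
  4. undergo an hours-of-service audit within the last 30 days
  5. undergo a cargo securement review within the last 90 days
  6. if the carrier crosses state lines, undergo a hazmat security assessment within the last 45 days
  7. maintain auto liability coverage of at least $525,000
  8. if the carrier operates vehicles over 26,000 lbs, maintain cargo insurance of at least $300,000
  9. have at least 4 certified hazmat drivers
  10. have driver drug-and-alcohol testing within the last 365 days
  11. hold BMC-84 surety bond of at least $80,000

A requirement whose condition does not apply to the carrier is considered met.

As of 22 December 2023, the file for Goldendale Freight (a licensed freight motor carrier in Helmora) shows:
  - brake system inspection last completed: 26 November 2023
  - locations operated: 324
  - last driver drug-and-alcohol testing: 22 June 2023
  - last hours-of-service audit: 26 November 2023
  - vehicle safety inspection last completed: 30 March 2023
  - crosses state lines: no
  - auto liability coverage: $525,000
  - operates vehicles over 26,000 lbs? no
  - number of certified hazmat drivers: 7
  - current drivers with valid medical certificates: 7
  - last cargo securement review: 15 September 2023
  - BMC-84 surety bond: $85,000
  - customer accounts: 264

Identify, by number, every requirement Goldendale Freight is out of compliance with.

1. drivers with valid medical certificates 7 ≥ 7 → met
2. vehicle safety inspection 267 days ago vs limit 270 → met
3. brake system inspection 26 days ago vs limit 45 → met
4. hours-of-service audit 26 days ago vs limit 30 → met
5. cargo securement review 98 days ago vs limit 90 → not met
6. condition 'crosses state lines' does not hold → requirement n/a → met
7. auto liability coverage $525,000 ≥ $525,000 → met
8. condition 'operates vehicles over 26,000 lbs' does not hold → requirement n/a → met
9. certified hazmat drivers 7 ≥ 4 → met
10. driver drug-and-alcohol testing 183 days ago vs limit 365 → met
11. BMC-84 surety bond $85,000 ≥ $80,000 → met
Not met: 5

5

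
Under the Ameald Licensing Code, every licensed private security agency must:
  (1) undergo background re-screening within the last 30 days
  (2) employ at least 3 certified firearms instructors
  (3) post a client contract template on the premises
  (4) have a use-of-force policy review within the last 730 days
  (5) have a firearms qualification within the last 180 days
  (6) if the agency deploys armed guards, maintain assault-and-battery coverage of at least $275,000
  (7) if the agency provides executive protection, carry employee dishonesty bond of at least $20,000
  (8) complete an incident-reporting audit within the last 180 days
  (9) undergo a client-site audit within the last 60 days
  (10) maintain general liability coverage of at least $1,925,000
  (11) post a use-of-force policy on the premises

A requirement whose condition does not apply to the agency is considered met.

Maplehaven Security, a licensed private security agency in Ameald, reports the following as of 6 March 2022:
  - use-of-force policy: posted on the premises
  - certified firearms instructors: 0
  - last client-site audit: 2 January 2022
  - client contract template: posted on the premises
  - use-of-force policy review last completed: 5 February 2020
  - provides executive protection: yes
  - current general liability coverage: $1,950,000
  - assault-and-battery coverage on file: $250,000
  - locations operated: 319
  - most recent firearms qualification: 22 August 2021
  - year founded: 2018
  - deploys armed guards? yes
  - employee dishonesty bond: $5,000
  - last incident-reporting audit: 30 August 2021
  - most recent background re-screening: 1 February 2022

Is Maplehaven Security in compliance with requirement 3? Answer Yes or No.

Yes

3. client contract template present → met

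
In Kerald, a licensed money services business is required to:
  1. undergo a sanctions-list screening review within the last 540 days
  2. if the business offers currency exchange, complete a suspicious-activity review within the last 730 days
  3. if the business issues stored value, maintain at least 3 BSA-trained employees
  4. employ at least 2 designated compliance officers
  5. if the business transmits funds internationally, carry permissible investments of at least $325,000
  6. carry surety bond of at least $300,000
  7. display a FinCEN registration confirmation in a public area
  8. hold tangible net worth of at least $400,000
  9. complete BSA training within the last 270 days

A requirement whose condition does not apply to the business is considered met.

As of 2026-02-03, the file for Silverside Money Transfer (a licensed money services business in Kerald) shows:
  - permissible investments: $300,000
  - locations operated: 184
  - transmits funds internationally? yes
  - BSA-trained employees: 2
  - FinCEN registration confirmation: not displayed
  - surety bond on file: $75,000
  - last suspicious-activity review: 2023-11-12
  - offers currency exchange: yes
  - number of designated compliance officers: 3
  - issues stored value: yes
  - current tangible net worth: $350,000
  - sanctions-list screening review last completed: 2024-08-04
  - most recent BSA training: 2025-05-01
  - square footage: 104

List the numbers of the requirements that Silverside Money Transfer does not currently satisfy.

1, 2, 3, 5, 6, 7, 8, 9

1. sanctions-list screening review 548 days ago vs limit 540 → not met
2. condition 'offers currency exchange' holds; suspicious-activity review 814 days ago vs limit 730 → not met
3. condition 'issues stored value' holds; BSA-trained employees 2 < 3 → not met
4. designated compliance officers 3 ≥ 2 → met
5. condition 'transmits funds internationally' holds; permissible investments $300,000 < $325,000 → not met
6. surety bond $75,000 < $300,000 → not met
7. FinCEN registration confirmation absent → not met
8. tangible net worth $350,000 < $400,000 → not met
9. BSA training 278 days ago vs limit 270 → not met
Not met: 1, 2, 3, 5, 6, 7, 8, 9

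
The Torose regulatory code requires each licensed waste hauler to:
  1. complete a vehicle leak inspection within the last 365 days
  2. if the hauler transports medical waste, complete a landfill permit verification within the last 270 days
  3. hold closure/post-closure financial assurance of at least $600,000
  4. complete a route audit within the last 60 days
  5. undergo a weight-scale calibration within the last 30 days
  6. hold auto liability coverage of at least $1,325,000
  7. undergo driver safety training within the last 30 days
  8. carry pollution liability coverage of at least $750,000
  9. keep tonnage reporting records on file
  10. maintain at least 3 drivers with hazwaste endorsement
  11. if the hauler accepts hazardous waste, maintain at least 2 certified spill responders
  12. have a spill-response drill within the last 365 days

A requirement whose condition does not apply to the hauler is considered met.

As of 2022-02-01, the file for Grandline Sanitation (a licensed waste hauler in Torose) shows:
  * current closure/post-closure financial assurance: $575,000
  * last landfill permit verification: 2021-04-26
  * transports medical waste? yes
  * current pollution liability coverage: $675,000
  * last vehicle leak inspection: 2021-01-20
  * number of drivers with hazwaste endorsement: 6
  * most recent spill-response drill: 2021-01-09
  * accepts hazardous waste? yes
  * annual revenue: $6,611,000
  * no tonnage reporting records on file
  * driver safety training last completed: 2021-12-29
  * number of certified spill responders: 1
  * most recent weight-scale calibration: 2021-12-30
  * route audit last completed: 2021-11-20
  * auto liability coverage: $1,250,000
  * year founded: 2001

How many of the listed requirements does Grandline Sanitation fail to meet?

1. vehicle leak inspection 377 days ago vs limit 365 → not met
2. condition 'transports medical waste' holds; landfill permit verification 281 days ago vs limit 270 → not met
3. closure/post-closure financial assurance $575,000 < $600,000 → not met
4. route audit 73 days ago vs limit 60 → not met
5. weight-scale calibration 33 days ago vs limit 30 → not met
6. auto liability coverage $1,250,000 < $1,325,000 → not met
7. driver safety training 34 days ago vs limit 30 → not met
8. pollution liability coverage $675,000 < $750,000 → not met
9. tonnage reporting records absent → not met
10. drivers with hazwaste endorsement 6 ≥ 3 → met
11. condition 'accepts hazardous waste' holds; certified spill responders 1 < 2 → not met
12. spill-response drill 388 days ago vs limit 365 → not met
Not met: 11 of 12

11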